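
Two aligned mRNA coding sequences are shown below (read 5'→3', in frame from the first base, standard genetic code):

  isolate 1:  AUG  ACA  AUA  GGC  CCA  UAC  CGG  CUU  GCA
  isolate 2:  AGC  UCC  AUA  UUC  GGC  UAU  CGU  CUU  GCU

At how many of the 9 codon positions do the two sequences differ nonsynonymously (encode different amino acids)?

4

Codon 1: AUG Met / AGC Ser — nonsynonymous.
Codon 2: ACA Thr / UCC Ser — nonsynonymous.
Codon 3: AUA Ile / AUA Ile — identical.
Codon 4: GGC Gly / UUC Phe — nonsynonymous.
Codon 5: CCA Pro / GGC Gly — nonsynonymous.
Codon 6: UAC Tyr / UAU Tyr — synonymous.
Codon 7: CGG Arg / CGU Arg — synonymous.
Codon 8: CUU Leu / CUU Leu — identical.
Codon 9: GCA Ala / GCU Ala — synonymous.
Nonsynonymous differences: 4.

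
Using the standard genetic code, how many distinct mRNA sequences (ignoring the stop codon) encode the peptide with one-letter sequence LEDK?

Leu: 6 codons.
Glu: 2 codons.
Asp: 2 codons.
Lys: 2 codons.
6 × 2 × 2 × 2 = 48.

48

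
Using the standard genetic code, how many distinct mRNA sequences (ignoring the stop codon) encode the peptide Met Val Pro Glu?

32

Met: 1 codon.
Val: 4 codons.
Pro: 4 codons.
Glu: 2 codons.
1 × 4 × 4 × 2 = 32.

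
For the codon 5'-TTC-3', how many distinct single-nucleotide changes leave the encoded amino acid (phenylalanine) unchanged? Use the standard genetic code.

1

Position 1: none → 0 synonymous.
Position 2: none → 0 synonymous.
Position 3: TTT → 1 synonymous.
Total: 0 + 0 + 1 = 1.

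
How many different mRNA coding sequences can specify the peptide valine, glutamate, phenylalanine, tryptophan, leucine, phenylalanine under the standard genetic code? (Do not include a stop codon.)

Val: 4 codons.
Glu: 2 codons.
Phe: 2 codons.
Trp: 1 codon.
Leu: 6 codons.
Phe: 2 codons.
4 × 2 × 2 × 1 × 6 × 2 = 192.

192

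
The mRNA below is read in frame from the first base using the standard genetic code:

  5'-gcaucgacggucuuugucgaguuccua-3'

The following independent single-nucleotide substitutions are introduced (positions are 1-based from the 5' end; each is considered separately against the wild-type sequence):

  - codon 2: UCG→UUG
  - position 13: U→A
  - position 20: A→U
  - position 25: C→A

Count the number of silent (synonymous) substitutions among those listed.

0

Codon 2: UCG (Ser) → UUG (Leu) — missense.
Codon 5: UUU (Phe) → AUU (Ile) — missense.
Codon 7: GAG (Glu) → GUG (Val) — missense.
Codon 9: CUA (Leu) → AUA (Ile) — missense.
Synonymous: 0 of 4.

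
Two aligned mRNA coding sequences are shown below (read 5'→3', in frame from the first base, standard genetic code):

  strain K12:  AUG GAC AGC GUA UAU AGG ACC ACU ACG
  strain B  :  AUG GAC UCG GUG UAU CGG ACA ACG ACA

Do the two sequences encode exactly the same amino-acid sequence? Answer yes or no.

Codon 1: AUG Met / AUG Met — identical.
Codon 2: GAC Asp / GAC Asp — identical.
Codon 3: AGC Ser / UCG Ser — synonymous.
Codon 4: GUA Val / GUG Val — synonymous.
Codon 5: UAU Tyr / UAU Tyr — identical.
Codon 6: AGG Arg / CGG Arg — synonymous.
Codon 7: ACC Thr / ACA Thr — synonymous.
Codon 8: ACU Thr / ACG Thr — synonymous.
Codon 9: ACG Thr / ACA Thr — synonymous.
Nonsynonymous differences: 0 → same protein.

yes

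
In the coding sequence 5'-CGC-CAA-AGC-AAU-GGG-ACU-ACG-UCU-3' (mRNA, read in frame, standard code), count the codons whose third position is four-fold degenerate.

5

Codon 1 CGC (Arg): third position 4-fold.
Codon 2 CAA (Gln): third position 2-fold.
Codon 3 AGC (Ser): third position 2-fold.
Codon 4 AAU (Asn): third position 2-fold.
Codon 5 GGG (Gly): third position 4-fold.
Codon 6 ACU (Thr): third position 4-fold.
Codon 7 ACG (Thr): third position 4-fold.
Codon 8 UCU (Ser): third position 4-fold.
Four-fold degenerate third positions: 5.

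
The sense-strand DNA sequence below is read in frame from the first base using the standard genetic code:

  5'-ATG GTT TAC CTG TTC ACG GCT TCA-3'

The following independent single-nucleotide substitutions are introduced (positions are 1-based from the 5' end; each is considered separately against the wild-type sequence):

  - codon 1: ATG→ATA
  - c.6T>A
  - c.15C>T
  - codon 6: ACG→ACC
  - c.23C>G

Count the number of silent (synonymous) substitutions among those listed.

Codon 1: ATG (Met) → ATA (Ile) — missense.
Codon 2: GTT (Val) → GTA (Val) — synonymous.
Codon 5: TTC (Phe) → TTT (Phe) — synonymous.
Codon 6: ACG (Thr) → ACC (Thr) — synonymous.
Codon 8: TCA (Ser) → TGA (Stop) — nonsense.
Synonymous: 3 of 5.

3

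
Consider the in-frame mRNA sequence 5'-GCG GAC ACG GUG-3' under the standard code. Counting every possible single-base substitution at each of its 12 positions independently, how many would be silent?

Codon 1 (GCG, Ala): 3 synonymous substitutions.
Codon 2 (GAC, Asp): 1 synonymous substitution.
Codon 3 (ACG, Thr): 3 synonymous substitutions.
Codon 4 (GUG, Val): 3 synonymous substitutions.
Total: 3 + 1 + 3 + 3 = 10.

10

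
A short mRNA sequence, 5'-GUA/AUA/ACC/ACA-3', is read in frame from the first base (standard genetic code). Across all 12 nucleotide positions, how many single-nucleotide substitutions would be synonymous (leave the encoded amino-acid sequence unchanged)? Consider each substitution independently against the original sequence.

Codon 1 (GUA, Val): 3 synonymous substitutions.
Codon 2 (AUA, Ile): 2 synonymous substitutions.
Codon 3 (ACC, Thr): 3 synonymous substitutions.
Codon 4 (ACA, Thr): 3 synonymous substitutions.
Total: 3 + 2 + 3 + 3 = 11.

11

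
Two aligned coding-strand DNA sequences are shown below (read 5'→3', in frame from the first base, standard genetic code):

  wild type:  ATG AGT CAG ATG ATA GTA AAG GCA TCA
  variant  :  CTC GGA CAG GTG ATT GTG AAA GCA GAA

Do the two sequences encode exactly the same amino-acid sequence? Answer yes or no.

Codon 1: ATG Met / CTC Leu — nonsynonymous.
Codon 2: AGT Ser / GGA Gly — nonsynonymous.
Codon 3: CAG Gln / CAG Gln — identical.
Codon 4: ATG Met / GTG Val — nonsynonymous.
Codon 5: ATA Ile / ATT Ile — synonymous.
Codon 6: GTA Val / GTG Val — synonymous.
Codon 7: AAG Lys / AAA Lys — synonymous.
Codon 8: GCA Ala / GCA Ala — identical.
Codon 9: TCA Ser / GAA Glu — nonsynonymous.
Nonsynonymous differences: 4 → different protein.

no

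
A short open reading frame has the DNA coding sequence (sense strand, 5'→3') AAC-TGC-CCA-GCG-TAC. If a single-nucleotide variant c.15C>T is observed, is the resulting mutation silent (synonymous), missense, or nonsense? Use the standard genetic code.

silent

Position 15 falls in codon 5: TAC → Tyr.
After the substitution the codon is TAT → Tyr.
Both encode Tyr, so the change is synonymous.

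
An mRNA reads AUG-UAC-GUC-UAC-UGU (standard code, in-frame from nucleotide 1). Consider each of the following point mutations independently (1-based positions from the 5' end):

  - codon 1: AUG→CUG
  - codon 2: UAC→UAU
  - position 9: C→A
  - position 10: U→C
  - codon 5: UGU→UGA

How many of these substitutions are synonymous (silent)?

2

Codon 1: AUG (Met) → CUG (Leu) — missense.
Codon 2: UAC (Tyr) → UAU (Tyr) — synonymous.
Codon 3: GUC (Val) → GUA (Val) — synonymous.
Codon 4: UAC (Tyr) → CAC (His) — missense.
Codon 5: UGU (Cys) → UGA (Stop) — nonsense.
Synonymous: 2 of 5.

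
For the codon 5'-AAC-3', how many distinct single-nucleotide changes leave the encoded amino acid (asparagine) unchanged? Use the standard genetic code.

Position 1: none → 0 synonymous.
Position 2: none → 0 synonymous.
Position 3: AAU → 1 synonymous.
Total: 0 + 0 + 1 = 1.

1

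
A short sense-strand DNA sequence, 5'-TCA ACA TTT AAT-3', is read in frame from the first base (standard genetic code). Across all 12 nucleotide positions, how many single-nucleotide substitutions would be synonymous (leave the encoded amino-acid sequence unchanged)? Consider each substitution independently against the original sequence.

Codon 1 (TCA, Ser): 3 synonymous substitutions.
Codon 2 (ACA, Thr): 3 synonymous substitutions.
Codon 3 (TTT, Phe): 1 synonymous substitution.
Codon 4 (AAT, Asn): 1 synonymous substitution.
Total: 3 + 3 + 1 + 1 = 8.

8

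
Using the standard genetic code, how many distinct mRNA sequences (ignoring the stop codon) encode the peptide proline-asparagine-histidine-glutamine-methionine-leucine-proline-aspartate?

Pro: 4 codons.
Asn: 2 codons.
His: 2 codons.
Gln: 2 codons.
Met: 1 codon.
Leu: 6 codons.
Pro: 4 codons.
Asp: 2 codons.
4 × 2 × 2 × 2 × 1 × 6 × 4 × 2 = 1536.

1536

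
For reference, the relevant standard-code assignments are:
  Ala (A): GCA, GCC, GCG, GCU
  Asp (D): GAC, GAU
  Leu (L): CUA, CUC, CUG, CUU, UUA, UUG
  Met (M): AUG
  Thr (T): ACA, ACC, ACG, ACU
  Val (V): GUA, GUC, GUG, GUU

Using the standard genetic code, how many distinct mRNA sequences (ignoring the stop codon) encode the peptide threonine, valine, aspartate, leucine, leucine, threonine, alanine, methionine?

18432

Thr: 4 codons.
Val: 4 codons.
Asp: 2 codons.
Leu: 6 codons.
Leu: 6 codons.
Thr: 4 codons.
Ala: 4 codons.
Met: 1 codon.
4 × 4 × 2 × 6 × 6 × 4 × 4 × 1 = 18432.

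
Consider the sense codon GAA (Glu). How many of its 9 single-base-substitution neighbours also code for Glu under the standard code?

Position 1: none → 0 synonymous.
Position 2: none → 0 synonymous.
Position 3: GAG → 1 synonymous.
Total: 0 + 0 + 1 = 1.

1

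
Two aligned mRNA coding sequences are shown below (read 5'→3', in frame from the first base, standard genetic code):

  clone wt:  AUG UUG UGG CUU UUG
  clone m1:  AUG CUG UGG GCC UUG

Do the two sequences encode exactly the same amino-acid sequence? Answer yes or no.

no

Codon 1: AUG Met / AUG Met — identical.
Codon 2: UUG Leu / CUG Leu — synonymous.
Codon 3: UGG Trp / UGG Trp — identical.
Codon 4: CUU Leu / GCC Ala — nonsynonymous.
Codon 5: UUG Leu / UUG Leu — identical.
Nonsynonymous differences: 1 → different protein.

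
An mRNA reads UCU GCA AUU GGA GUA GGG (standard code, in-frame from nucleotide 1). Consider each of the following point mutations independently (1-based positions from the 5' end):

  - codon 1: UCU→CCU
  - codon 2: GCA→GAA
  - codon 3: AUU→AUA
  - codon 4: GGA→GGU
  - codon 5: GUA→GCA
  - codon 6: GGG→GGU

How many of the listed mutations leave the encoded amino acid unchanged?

Codon 1: UCU (Ser) → CCU (Pro) — missense.
Codon 2: GCA (Ala) → GAA (Glu) — missense.
Codon 3: AUU (Ile) → AUA (Ile) — synonymous.
Codon 4: GGA (Gly) → GGU (Gly) — synonymous.
Codon 5: GUA (Val) → GCA (Ala) — missense.
Codon 6: GGG (Gly) → GGU (Gly) — synonymous.
Synonymous: 3 of 6.

3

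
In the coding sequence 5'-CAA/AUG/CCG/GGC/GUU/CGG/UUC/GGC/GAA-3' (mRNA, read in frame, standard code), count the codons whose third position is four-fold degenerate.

5

Codon 1 CAA (Gln): third position 2-fold.
Codon 2 AUG (Met): third position 1-fold.
Codon 3 CCG (Pro): third position 4-fold.
Codon 4 GGC (Gly): third position 4-fold.
Codon 5 GUU (Val): third position 4-fold.
Codon 6 CGG (Arg): third position 4-fold.
Codon 7 UUC (Phe): third position 2-fold.
Codon 8 GGC (Gly): third position 4-fold.
Codon 9 GAA (Glu): third position 2-fold.
Four-fold degenerate third positions: 5.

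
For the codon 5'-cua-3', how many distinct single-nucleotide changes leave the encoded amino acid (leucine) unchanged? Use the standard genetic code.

4

Position 1: UUA → 1 synonymous.
Position 2: none → 0 synonymous.
Position 3: CUU, CUC, CUG → 3 synonymous.
Total: 1 + 0 + 3 = 4.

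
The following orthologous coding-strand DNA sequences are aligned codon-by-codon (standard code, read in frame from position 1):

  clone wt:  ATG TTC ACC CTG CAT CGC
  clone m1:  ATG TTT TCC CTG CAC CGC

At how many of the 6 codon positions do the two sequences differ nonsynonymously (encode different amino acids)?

Codon 1: ATG Met / ATG Met — identical.
Codon 2: TTC Phe / TTT Phe — synonymous.
Codon 3: ACC Thr / TCC Ser — nonsynonymous.
Codon 4: CTG Leu / CTG Leu — identical.
Codon 5: CAT His / CAC His — synonymous.
Codon 6: CGC Arg / CGC Arg — identical.
Nonsynonymous differences: 1.

1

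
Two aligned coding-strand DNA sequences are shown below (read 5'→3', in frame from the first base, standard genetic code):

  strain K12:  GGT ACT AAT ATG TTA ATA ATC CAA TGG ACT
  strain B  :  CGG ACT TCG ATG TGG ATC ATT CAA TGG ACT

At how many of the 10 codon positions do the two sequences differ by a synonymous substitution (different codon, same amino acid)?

Codon 1: GGT Gly / CGG Arg — nonsynonymous.
Codon 2: ACT Thr / ACT Thr — identical.
Codon 3: AAT Asn / TCG Ser — nonsynonymous.
Codon 4: ATG Met / ATG Met — identical.
Codon 5: TTA Leu / TGG Trp — nonsynonymous.
Codon 6: ATA Ile / ATC Ile — synonymous.
Codon 7: ATC Ile / ATT Ile — synonymous.
Codon 8: CAA Gln / CAA Gln — identical.
Codon 9: TGG Trp / TGG Trp — identical.
Codon 10: ACT Thr / ACT Thr — identical.
Synonymous differences: 2.

2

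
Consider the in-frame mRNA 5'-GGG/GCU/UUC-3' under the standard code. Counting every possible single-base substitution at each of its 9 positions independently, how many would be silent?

7

Codon 1 (GGG, Gly): 3 synonymous substitutions.
Codon 2 (GCU, Ala): 3 synonymous substitutions.
Codon 3 (UUC, Phe): 1 synonymous substitution.
Total: 3 + 3 + 1 = 7.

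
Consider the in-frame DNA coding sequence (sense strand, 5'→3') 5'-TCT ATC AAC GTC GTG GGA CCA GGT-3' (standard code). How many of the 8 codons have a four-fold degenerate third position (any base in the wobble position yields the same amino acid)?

Codon 1 TCT (Ser): third position 4-fold.
Codon 2 ATC (Ile): third position 3-fold.
Codon 3 AAC (Asn): third position 2-fold.
Codon 4 GTC (Val): third position 4-fold.
Codon 5 GTG (Val): third position 4-fold.
Codon 6 GGA (Gly): third position 4-fold.
Codon 7 CCA (Pro): third position 4-fold.
Codon 8 GGT (Gly): third position 4-fold.
Four-fold degenerate third positions: 6.

6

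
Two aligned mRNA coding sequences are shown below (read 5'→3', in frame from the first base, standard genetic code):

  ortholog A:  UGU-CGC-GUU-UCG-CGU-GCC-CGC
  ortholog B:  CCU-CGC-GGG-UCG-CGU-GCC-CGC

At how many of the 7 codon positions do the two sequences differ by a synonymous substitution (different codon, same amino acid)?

0

Codon 1: UGU Cys / CCU Pro — nonsynonymous.
Codon 2: CGC Arg / CGC Arg — identical.
Codon 3: GUU Val / GGG Gly — nonsynonymous.
Codon 4: UCG Ser / UCG Ser — identical.
Codon 5: CGU Arg / CGU Arg — identical.
Codon 6: GCC Ala / GCC Ala — identical.
Codon 7: CGC Arg / CGC Arg — identical.
Synonymous differences: 0.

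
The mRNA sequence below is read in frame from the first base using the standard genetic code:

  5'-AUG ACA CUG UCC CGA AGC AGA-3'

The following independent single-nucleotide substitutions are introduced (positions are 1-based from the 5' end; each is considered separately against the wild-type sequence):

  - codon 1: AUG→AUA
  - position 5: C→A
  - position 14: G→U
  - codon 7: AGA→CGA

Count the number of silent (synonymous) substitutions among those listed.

1

Codon 1: AUG (Met) → AUA (Ile) — missense.
Codon 2: ACA (Thr) → AAA (Lys) — missense.
Codon 5: CGA (Arg) → CUA (Leu) — missense.
Codon 7: AGA (Arg) → CGA (Arg) — synonymous.
Synonymous: 1 of 4.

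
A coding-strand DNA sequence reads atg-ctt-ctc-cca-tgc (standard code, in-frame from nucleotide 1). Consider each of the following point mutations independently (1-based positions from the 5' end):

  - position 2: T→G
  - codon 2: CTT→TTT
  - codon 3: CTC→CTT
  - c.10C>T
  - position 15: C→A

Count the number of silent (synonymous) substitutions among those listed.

1

Codon 1: ATG (Met) → AGG (Arg) — missense.
Codon 2: CTT (Leu) → TTT (Phe) — missense.
Codon 3: CTC (Leu) → CTT (Leu) — synonymous.
Codon 4: CCA (Pro) → TCA (Ser) — missense.
Codon 5: TGC (Cys) → TGA (Stop) — nonsense.
Synonymous: 1 of 5.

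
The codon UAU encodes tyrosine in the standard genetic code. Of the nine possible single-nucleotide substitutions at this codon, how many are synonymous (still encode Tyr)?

1

Position 1: none → 0 synonymous.
Position 2: none → 0 synonymous.
Position 3: UAC → 1 synonymous.
Total: 0 + 0 + 1 = 1.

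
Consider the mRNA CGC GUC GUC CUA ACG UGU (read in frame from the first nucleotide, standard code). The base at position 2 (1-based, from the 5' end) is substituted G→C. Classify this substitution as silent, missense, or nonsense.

Position 2 falls in codon 1: CGC → Arg.
After the substitution the codon is CCC → Pro.
Arg ≠ Pro, so this is a missense mutation.

missense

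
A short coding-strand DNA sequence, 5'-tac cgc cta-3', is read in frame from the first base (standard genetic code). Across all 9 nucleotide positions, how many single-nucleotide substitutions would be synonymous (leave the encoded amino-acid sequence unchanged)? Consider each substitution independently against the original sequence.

8

Codon 1 (TAC, Tyr): 1 synonymous substitution.
Codon 2 (CGC, Arg): 3 synonymous substitutions.
Codon 3 (CTA, Leu): 4 synonymous substitutions.
Total: 1 + 3 + 4 = 8.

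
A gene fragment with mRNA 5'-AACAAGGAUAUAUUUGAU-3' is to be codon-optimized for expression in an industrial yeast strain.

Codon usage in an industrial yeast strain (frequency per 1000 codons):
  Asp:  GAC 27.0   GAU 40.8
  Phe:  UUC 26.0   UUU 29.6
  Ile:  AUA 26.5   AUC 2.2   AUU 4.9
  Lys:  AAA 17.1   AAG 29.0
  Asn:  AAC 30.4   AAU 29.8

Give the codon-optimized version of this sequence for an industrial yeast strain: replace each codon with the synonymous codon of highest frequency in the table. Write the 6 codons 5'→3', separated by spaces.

Codon 1 (Asn): best is AAC at 30.4.
Codon 2 (Lys): best is AAG at 29.0.
Codon 3 (Asp): best is GAU at 40.8.
Codon 4 (Ile): best is AUA at 26.5.
Codon 5 (Phe): best is UUU at 29.6.
Codon 6 (Asp): best is GAU at 40.8.

AAC AAG GAU AUA UUU GAU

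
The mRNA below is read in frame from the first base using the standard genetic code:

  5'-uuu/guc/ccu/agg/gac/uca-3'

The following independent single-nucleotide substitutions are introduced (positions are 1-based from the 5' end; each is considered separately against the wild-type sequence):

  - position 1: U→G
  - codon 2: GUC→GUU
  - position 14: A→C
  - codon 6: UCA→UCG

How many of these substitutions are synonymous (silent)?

Codon 1: UUU (Phe) → GUU (Val) — missense.
Codon 2: GUC (Val) → GUU (Val) — synonymous.
Codon 5: GAC (Asp) → GCC (Ala) — missense.
Codon 6: UCA (Ser) → UCG (Ser) — synonymous.
Synonymous: 2 of 4.

2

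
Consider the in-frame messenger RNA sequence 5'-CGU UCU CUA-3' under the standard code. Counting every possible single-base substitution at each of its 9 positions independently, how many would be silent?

Codon 1 (CGU, Arg): 3 synonymous substitutions.
Codon 2 (UCU, Ser): 3 synonymous substitutions.
Codon 3 (CUA, Leu): 4 synonymous substitutions.
Total: 3 + 3 + 4 = 10.

10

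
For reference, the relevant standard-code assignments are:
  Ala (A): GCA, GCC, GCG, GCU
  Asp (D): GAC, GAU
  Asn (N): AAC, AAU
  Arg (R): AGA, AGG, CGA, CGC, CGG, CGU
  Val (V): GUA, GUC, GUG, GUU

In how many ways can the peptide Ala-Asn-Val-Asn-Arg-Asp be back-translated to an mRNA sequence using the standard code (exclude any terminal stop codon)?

768

Ala: 4 codons.
Asn: 2 codons.
Val: 4 codons.
Asn: 2 codons.
Arg: 6 codons.
Asp: 2 codons.
4 × 2 × 4 × 2 × 6 × 2 = 768.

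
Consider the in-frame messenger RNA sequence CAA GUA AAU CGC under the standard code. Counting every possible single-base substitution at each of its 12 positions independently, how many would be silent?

8

Codon 1 (CAA, Gln): 1 synonymous substitution.
Codon 2 (GUA, Val): 3 synonymous substitutions.
Codon 3 (AAU, Asn): 1 synonymous substitution.
Codon 4 (CGC, Arg): 3 synonymous substitutions.
Total: 1 + 3 + 1 + 3 = 8.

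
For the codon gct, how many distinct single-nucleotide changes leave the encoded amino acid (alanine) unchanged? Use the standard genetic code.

Position 1: none → 0 synonymous.
Position 2: none → 0 synonymous.
Position 3: GCC, GCA, GCG → 3 synonymous.
Total: 0 + 0 + 3 = 3.

3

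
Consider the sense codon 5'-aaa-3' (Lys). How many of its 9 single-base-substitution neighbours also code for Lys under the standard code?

1

Position 1: none → 0 synonymous.
Position 2: none → 0 synonymous.
Position 3: AAG → 1 synonymous.
Total: 0 + 0 + 1 = 1.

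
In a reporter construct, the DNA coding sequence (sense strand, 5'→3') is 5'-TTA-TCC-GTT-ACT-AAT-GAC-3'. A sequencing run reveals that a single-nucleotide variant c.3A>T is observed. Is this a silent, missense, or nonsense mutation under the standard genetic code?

missense

Position 3 falls in codon 1: TTA → Leu.
After the substitution the codon is TTT → Phe.
Leu ≠ Phe, so this is a missense mutation.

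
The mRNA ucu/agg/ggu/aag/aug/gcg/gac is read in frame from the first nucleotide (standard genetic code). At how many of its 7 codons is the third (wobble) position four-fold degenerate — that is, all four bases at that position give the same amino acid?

3

Codon 1 UCU (Ser): third position 4-fold.
Codon 2 AGG (Arg): third position 2-fold.
Codon 3 GGU (Gly): third position 4-fold.
Codon 4 AAG (Lys): third position 2-fold.
Codon 5 AUG (Met): third position 1-fold.
Codon 6 GCG (Ala): third position 4-fold.
Codon 7 GAC (Asp): third position 2-fold.
Four-fold degenerate third positions: 3.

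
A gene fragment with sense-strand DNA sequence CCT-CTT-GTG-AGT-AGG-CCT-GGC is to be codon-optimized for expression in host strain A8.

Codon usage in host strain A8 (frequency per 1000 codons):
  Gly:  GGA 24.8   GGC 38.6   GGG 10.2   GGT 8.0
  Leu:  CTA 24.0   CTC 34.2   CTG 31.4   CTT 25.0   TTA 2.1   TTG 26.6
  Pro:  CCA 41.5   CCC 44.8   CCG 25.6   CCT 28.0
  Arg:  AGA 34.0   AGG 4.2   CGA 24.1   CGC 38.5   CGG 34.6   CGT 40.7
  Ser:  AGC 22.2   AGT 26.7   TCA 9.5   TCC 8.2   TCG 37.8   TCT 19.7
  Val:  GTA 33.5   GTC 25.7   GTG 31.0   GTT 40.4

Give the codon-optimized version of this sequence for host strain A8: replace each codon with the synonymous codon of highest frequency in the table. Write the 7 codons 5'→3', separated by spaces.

CCC CTC GTT TCG CGT CCC GGC

Codon 1 (Pro): best is CCC at 44.8.
Codon 2 (Leu): best is CTC at 34.2.
Codon 3 (Val): best is GTT at 40.4.
Codon 4 (Ser): best is TCG at 37.8.
Codon 5 (Arg): best is CGT at 40.7.
Codon 6 (Pro): best is CCC at 44.8.
Codon 7 (Gly): best is GGC at 38.6.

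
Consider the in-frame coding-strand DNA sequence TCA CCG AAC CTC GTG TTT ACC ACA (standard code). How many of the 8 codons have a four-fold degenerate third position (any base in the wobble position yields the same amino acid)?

6

Codon 1 TCA (Ser): third position 4-fold.
Codon 2 CCG (Pro): third position 4-fold.
Codon 3 AAC (Asn): third position 2-fold.
Codon 4 CTC (Leu): third position 4-fold.
Codon 5 GTG (Val): third position 4-fold.
Codon 6 TTT (Phe): third position 2-fold.
Codon 7 ACC (Thr): third position 4-fold.
Codon 8 ACA (Thr): third position 4-fold.
Four-fold degenerate third positions: 6.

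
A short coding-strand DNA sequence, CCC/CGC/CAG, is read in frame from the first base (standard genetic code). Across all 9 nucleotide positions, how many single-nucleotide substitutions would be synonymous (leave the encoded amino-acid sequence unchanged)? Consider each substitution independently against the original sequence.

Codon 1 (CCC, Pro): 3 synonymous substitutions.
Codon 2 (CGC, Arg): 3 synonymous substitutions.
Codon 3 (CAG, Gln): 1 synonymous substitution.
Total: 3 + 3 + 1 = 7.

7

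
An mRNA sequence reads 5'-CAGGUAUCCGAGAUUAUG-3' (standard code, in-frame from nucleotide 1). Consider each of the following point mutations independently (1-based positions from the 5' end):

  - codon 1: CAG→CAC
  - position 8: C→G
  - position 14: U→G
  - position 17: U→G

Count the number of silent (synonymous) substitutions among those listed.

Codon 1: CAG (Gln) → CAC (His) — missense.
Codon 3: UCC (Ser) → UGC (Cys) — missense.
Codon 5: AUU (Ile) → AGU (Ser) — missense.
Codon 6: AUG (Met) → AGG (Arg) — missense.
Synonymous: 0 of 4.

0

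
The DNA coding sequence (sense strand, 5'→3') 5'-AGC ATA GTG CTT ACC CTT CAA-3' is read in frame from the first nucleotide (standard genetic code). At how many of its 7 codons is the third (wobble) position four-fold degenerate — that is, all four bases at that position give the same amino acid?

4

Codon 1 AGC (Ser): third position 2-fold.
Codon 2 ATA (Ile): third position 3-fold.
Codon 3 GTG (Val): third position 4-fold.
Codon 4 CTT (Leu): third position 4-fold.
Codon 5 ACC (Thr): third position 4-fold.
Codon 6 CTT (Leu): third position 4-fold.
Codon 7 CAA (Gln): third position 2-fold.
Four-fold degenerate third positions: 4.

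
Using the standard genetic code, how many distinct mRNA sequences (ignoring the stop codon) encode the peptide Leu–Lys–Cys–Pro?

Leu: 6 codons.
Lys: 2 codons.
Cys: 2 codons.
Pro: 4 codons.
6 × 2 × 2 × 4 = 96.

96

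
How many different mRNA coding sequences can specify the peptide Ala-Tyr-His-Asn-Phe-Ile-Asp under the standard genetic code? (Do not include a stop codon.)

384

Ala: 4 codons.
Tyr: 2 codons.
His: 2 codons.
Asn: 2 codons.
Phe: 2 codons.
Ile: 3 codons.
Asp: 2 codons.
4 × 2 × 2 × 2 × 2 × 3 × 2 = 384.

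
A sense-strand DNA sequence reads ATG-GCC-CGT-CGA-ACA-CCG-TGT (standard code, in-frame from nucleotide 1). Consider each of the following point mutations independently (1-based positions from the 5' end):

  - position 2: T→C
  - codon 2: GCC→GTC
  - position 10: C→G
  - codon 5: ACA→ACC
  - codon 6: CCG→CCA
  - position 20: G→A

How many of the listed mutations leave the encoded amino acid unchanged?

Codon 1: ATG (Met) → ACG (Thr) — missense.
Codon 2: GCC (Ala) → GTC (Val) — missense.
Codon 4: CGA (Arg) → GGA (Gly) — missense.
Codon 5: ACA (Thr) → ACC (Thr) — synonymous.
Codon 6: CCG (Pro) → CCA (Pro) — synonymous.
Codon 7: TGT (Cys) → TAT (Tyr) — missense.
Synonymous: 2 of 6.

2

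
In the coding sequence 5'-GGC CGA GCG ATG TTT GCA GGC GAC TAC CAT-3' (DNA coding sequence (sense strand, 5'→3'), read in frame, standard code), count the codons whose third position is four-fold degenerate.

5

Codon 1 GGC (Gly): third position 4-fold.
Codon 2 CGA (Arg): third position 4-fold.
Codon 3 GCG (Ala): third position 4-fold.
Codon 4 ATG (Met): third position 1-fold.
Codon 5 TTT (Phe): third position 2-fold.
Codon 6 GCA (Ala): third position 4-fold.
Codon 7 GGC (Gly): third position 4-fold.
Codon 8 GAC (Asp): third position 2-fold.
Codon 9 TAC (Tyr): third position 2-fold.
Codon 10 CAT (His): third position 2-fold.
Four-fold degenerate third positions: 5.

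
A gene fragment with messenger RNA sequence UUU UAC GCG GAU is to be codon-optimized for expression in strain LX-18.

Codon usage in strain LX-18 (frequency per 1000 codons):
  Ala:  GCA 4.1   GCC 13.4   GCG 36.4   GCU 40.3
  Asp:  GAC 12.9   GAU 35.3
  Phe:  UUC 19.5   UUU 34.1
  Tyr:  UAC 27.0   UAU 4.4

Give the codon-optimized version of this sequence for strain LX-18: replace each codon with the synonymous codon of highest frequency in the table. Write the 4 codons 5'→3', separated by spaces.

UUU UAC GCU GAU

Codon 1 (Phe): best is UUU at 34.1.
Codon 2 (Tyr): best is UAC at 27.0.
Codon 3 (Ala): best is GCU at 40.3.
Codon 4 (Asp): best is GAU at 35.3.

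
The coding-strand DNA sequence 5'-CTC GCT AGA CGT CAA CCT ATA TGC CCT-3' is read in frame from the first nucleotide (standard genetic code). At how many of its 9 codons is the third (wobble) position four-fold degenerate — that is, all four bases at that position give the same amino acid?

Codon 1 CTC (Leu): third position 4-fold.
Codon 2 GCT (Ala): third position 4-fold.
Codon 3 AGA (Arg): third position 2-fold.
Codon 4 CGT (Arg): third position 4-fold.
Codon 5 CAA (Gln): third position 2-fold.
Codon 6 CCT (Pro): third position 4-fold.
Codon 7 ATA (Ile): third position 3-fold.
Codon 8 TGC (Cys): third position 2-fold.
Codon 9 CCT (Pro): third position 4-fold.
Four-fold degenerate third positions: 5.

5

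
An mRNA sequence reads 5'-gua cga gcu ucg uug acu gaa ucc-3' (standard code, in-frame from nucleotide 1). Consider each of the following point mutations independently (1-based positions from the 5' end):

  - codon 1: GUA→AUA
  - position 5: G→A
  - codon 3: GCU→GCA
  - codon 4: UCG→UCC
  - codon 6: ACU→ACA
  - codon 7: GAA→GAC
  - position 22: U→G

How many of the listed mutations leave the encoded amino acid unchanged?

3

Codon 1: GUA (Val) → AUA (Ile) — missense.
Codon 2: CGA (Arg) → CAA (Gln) — missense.
Codon 3: GCU (Ala) → GCA (Ala) — synonymous.
Codon 4: UCG (Ser) → UCC (Ser) — synonymous.
Codon 6: ACU (Thr) → ACA (Thr) — synonymous.
Codon 7: GAA (Glu) → GAC (Asp) — missense.
Codon 8: UCC (Ser) → GCC (Ala) — missense.
Synonymous: 3 of 7.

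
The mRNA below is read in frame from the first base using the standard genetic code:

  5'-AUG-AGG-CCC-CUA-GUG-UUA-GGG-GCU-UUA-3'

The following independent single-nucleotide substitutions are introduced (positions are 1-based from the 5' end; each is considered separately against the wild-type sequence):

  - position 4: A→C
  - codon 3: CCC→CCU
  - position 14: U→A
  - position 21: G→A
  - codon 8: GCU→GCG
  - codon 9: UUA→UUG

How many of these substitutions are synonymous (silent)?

Codon 2: AGG (Arg) → CGG (Arg) — synonymous.
Codon 3: CCC (Pro) → CCU (Pro) — synonymous.
Codon 5: GUG (Val) → GAG (Glu) — missense.
Codon 7: GGG (Gly) → GGA (Gly) — synonymous.
Codon 8: GCU (Ala) → GCG (Ala) — synonymous.
Codon 9: UUA (Leu) → UUG (Leu) — synonymous.
Synonymous: 5 of 6.

5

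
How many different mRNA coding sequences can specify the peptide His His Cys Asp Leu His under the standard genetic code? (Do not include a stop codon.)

His: 2 codons.
His: 2 codons.
Cys: 2 codons.
Asp: 2 codons.
Leu: 6 codons.
His: 2 codons.
2 × 2 × 2 × 2 × 6 × 2 = 192.

192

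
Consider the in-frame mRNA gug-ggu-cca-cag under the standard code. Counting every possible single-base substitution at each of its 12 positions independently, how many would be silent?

Codon 1 (GUG, Val): 3 synonymous substitutions.
Codon 2 (GGU, Gly): 3 synonymous substitutions.
Codon 3 (CCA, Pro): 3 synonymous substitutions.
Codon 4 (CAG, Gln): 1 synonymous substitution.
Total: 3 + 3 + 3 + 1 = 10.

10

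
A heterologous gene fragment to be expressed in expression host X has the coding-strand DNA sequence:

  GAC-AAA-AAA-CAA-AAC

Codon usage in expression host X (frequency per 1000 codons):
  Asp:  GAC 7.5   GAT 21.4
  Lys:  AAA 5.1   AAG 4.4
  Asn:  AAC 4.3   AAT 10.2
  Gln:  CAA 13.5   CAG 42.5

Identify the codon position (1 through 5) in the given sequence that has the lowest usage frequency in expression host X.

5

Codon 1 GAC (Asp): 7.5 per 1000.
Codon 2 AAA (Lys): 5.1 per 1000.
Codon 3 AAA (Lys): 5.1 per 1000.
Codon 4 CAA (Gln): 13.5 per 1000.
Codon 5 AAC (Asn): 4.3 per 1000.
Lowest frequency is 4.3 at codon 5.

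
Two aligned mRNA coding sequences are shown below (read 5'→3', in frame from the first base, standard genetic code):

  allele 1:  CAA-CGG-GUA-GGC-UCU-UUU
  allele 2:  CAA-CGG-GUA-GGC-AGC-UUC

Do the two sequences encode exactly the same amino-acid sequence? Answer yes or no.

Codon 1: CAA Gln / CAA Gln — identical.
Codon 2: CGG Arg / CGG Arg — identical.
Codon 3: GUA Val / GUA Val — identical.
Codon 4: GGC Gly / GGC Gly — identical.
Codon 5: UCU Ser / AGC Ser — synonymous.
Codon 6: UUU Phe / UUC Phe — synonymous.
Nonsynonymous differences: 0 → same protein.

yes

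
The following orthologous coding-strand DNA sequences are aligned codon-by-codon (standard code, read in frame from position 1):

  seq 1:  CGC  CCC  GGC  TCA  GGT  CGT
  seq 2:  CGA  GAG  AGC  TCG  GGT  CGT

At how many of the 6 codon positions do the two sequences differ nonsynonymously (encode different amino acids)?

Codon 1: CGC Arg / CGA Arg — synonymous.
Codon 2: CCC Pro / GAG Glu — nonsynonymous.
Codon 3: GGC Gly / AGC Ser — nonsynonymous.
Codon 4: TCA Ser / TCG Ser — synonymous.
Codon 5: GGT Gly / GGT Gly — identical.
Codon 6: CGT Arg / CGT Arg — identical.
Nonsynonymous differences: 2.

2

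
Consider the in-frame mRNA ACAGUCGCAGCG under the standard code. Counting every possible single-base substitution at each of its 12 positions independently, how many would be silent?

12

Codon 1 (ACA, Thr): 3 synonymous substitutions.
Codon 2 (GUC, Val): 3 synonymous substitutions.
Codon 3 (GCA, Ala): 3 synonymous substitutions.
Codon 4 (GCG, Ala): 3 synonymous substitutions.
Total: 3 + 3 + 3 + 3 = 12.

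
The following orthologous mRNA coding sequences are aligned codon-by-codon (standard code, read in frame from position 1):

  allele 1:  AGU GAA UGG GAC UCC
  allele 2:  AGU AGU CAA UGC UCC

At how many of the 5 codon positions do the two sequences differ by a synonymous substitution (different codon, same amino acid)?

0

Codon 1: AGU Ser / AGU Ser — identical.
Codon 2: GAA Glu / AGU Ser — nonsynonymous.
Codon 3: UGG Trp / CAA Gln — nonsynonymous.
Codon 4: GAC Asp / UGC Cys — nonsynonymous.
Codon 5: UCC Ser / UCC Ser — identical.
Synonymous differences: 0.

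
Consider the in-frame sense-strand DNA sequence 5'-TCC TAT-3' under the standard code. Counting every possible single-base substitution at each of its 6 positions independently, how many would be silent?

Codon 1 (TCC, Ser): 3 synonymous substitutions.
Codon 2 (TAT, Tyr): 1 synonymous substitution.
Total: 3 + 1 = 4.

4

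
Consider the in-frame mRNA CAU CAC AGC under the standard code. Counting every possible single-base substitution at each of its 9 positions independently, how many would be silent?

Codon 1 (CAU, His): 1 synonymous substitution.
Codon 2 (CAC, His): 1 synonymous substitution.
Codon 3 (AGC, Ser): 1 synonymous substitution.
Total: 1 + 1 + 1 = 3.

3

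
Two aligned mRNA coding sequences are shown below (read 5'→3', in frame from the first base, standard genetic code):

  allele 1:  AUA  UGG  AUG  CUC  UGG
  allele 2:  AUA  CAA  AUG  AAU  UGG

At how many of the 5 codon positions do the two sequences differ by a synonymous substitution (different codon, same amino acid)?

0

Codon 1: AUA Ile / AUA Ile — identical.
Codon 2: UGG Trp / CAA Gln — nonsynonymous.
Codon 3: AUG Met / AUG Met — identical.
Codon 4: CUC Leu / AAU Asn — nonsynonymous.
Codon 5: UGG Trp / UGG Trp — identical.
Synonymous differences: 0.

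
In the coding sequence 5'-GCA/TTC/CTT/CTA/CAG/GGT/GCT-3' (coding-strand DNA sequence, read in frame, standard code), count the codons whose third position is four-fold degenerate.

5

Codon 1 GCA (Ala): third position 4-fold.
Codon 2 TTC (Phe): third position 2-fold.
Codon 3 CTT (Leu): third position 4-fold.
Codon 4 CTA (Leu): third position 4-fold.
Codon 5 CAG (Gln): third position 2-fold.
Codon 6 GGT (Gly): third position 4-fold.
Codon 7 GCT (Ala): third position 4-fold.
Four-fold degenerate third positions: 5.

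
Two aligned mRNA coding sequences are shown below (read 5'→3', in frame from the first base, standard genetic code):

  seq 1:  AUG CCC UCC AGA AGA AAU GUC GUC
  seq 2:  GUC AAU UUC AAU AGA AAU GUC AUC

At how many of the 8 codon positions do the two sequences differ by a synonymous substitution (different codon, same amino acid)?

Codon 1: AUG Met / GUC Val — nonsynonymous.
Codon 2: CCC Pro / AAU Asn — nonsynonymous.
Codon 3: UCC Ser / UUC Phe — nonsynonymous.
Codon 4: AGA Arg / AAU Asn — nonsynonymous.
Codon 5: AGA Arg / AGA Arg — identical.
Codon 6: AAU Asn / AAU Asn — identical.
Codon 7: GUC Val / GUC Val — identical.
Codon 8: GUC Val / AUC Ile — nonsynonymous.
Synonymous differences: 0.

0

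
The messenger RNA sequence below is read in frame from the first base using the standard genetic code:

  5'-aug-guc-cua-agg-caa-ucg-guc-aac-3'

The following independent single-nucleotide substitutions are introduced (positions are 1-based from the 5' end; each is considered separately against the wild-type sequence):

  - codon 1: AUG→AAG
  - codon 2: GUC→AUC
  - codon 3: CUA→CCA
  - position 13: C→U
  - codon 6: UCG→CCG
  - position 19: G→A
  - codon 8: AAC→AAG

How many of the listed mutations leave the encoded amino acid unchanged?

0

Codon 1: AUG (Met) → AAG (Lys) — missense.
Codon 2: GUC (Val) → AUC (Ile) — missense.
Codon 3: CUA (Leu) → CCA (Pro) — missense.
Codon 5: CAA (Gln) → UAA (Stop) — nonsense.
Codon 6: UCG (Ser) → CCG (Pro) — missense.
Codon 7: GUC (Val) → AUC (Ile) — missense.
Codon 8: AAC (Asn) → AAG (Lys) — missense.
Synonymous: 0 of 7.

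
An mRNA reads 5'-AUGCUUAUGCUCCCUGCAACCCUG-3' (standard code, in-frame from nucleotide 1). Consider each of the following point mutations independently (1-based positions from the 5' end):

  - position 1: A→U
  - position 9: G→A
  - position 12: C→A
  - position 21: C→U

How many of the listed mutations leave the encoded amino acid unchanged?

Codon 1: AUG (Met) → UUG (Leu) — missense.
Codon 3: AUG (Met) → AUA (Ile) — missense.
Codon 4: CUC (Leu) → CUA (Leu) — synonymous.
Codon 7: ACC (Thr) → ACU (Thr) — synonymous.
Synonymous: 2 of 4.

2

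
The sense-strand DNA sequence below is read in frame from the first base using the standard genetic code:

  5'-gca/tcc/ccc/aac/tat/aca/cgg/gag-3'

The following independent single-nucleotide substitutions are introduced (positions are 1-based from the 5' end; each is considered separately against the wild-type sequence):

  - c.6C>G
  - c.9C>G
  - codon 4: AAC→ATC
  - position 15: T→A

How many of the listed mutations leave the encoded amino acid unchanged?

2

Codon 2: TCC (Ser) → TCG (Ser) — synonymous.
Codon 3: CCC (Pro) → CCG (Pro) — synonymous.
Codon 4: AAC (Asn) → ATC (Ile) — missense.
Codon 5: TAT (Tyr) → TAA (Stop) — nonsense.
Synonymous: 2 of 4.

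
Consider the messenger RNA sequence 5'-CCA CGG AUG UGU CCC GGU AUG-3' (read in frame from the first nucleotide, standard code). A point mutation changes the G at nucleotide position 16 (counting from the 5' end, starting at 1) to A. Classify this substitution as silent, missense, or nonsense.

Position 16 falls in codon 6: GGU → Gly.
After the substitution the codon is AGU → Ser.
Gly ≠ Ser, so this is a missense mutation.

missense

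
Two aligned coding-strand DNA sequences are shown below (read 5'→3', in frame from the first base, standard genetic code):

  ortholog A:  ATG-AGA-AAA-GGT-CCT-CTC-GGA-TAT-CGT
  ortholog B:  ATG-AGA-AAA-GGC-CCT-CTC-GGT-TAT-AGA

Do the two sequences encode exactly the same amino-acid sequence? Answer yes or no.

yes

Codon 1: ATG Met / ATG Met — identical.
Codon 2: AGA Arg / AGA Arg — identical.
Codon 3: AAA Lys / AAA Lys — identical.
Codon 4: GGT Gly / GGC Gly — synonymous.
Codon 5: CCT Pro / CCT Pro — identical.
Codon 6: CTC Leu / CTC Leu — identical.
Codon 7: GGA Gly / GGT Gly — synonymous.
Codon 8: TAT Tyr / TAT Tyr — identical.
Codon 9: CGT Arg / AGA Arg — synonymous.
Nonsynonymous differences: 0 → same protein.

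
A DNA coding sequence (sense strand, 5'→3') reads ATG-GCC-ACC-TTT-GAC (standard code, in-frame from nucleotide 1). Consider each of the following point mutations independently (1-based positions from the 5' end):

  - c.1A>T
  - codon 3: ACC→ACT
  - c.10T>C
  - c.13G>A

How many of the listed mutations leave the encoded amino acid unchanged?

Codon 1: ATG (Met) → TTG (Leu) — missense.
Codon 3: ACC (Thr) → ACT (Thr) — synonymous.
Codon 4: TTT (Phe) → CTT (Leu) — missense.
Codon 5: GAC (Asp) → AAC (Asn) — missense.
Synonymous: 1 of 4.

1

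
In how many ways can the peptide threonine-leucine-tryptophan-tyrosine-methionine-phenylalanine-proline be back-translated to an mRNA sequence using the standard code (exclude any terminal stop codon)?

Thr: 4 codons.
Leu: 6 codons.
Trp: 1 codon.
Tyr: 2 codons.
Met: 1 codon.
Phe: 2 codons.
Pro: 4 codons.
4 × 6 × 1 × 2 × 1 × 2 × 4 = 384.

384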